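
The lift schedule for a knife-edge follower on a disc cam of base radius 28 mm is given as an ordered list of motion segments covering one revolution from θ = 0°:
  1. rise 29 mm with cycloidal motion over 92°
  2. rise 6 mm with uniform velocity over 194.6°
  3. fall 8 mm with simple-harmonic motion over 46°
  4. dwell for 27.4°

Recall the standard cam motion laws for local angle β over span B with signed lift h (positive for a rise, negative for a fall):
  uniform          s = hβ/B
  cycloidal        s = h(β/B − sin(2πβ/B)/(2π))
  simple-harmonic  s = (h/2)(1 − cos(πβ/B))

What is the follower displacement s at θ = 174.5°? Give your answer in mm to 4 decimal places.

seg 1 [0°–92°] cycloidal, h=29: full span → s += 29 → s = 29.0000
seg 2 [92°–286.6°] uniform, h=6: θ=174.5° here. β=82.5, B=194.6. 6·82.5/194.6 = 2.5437 → s = 31.5437

31.5437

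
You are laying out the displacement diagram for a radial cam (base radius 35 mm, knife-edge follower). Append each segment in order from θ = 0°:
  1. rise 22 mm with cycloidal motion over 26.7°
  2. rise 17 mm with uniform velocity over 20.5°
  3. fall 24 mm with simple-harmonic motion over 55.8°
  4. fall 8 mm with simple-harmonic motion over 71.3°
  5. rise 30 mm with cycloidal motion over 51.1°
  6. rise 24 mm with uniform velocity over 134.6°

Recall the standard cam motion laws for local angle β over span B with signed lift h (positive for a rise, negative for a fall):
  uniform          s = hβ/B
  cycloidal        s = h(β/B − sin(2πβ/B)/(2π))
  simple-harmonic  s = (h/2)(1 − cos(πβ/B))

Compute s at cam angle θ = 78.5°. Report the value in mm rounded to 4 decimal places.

seg 1 [0°–26.7°] cycloidal, h=22: full span → s += 22 → s = 22.0000
seg 2 [26.7°–47.2°] uniform, h=17: full span → s += 17 → s = 39.0000
seg 3 [47.2°–103°] simple-harmonic, h=-24: θ=78.5° here. β=31.3, B=55.8. -24/2·(1 − cos(π·0.5609)) = -14.2831 → s = 24.7169

24.7169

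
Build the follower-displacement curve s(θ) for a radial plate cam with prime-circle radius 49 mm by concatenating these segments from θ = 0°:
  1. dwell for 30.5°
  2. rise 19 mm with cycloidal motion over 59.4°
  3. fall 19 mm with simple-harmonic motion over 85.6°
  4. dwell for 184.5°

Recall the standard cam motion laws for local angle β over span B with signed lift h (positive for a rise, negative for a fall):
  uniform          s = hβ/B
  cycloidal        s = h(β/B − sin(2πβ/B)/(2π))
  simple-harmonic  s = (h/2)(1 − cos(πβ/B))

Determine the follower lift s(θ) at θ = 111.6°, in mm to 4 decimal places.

seg 1 [0°–30.5°] dwell: s stays 0.0000
seg 2 [30.5°–89.9°] cycloidal, h=19: full span → s += 19 → s = 19.0000
seg 3 [89.9°–175.5°] simple-harmonic, h=-19: θ=111.6° here. β=21.7, B=85.6. -19/2·(1 − cos(π·0.2535)) = -2.8569 → s = 16.1431

16.1431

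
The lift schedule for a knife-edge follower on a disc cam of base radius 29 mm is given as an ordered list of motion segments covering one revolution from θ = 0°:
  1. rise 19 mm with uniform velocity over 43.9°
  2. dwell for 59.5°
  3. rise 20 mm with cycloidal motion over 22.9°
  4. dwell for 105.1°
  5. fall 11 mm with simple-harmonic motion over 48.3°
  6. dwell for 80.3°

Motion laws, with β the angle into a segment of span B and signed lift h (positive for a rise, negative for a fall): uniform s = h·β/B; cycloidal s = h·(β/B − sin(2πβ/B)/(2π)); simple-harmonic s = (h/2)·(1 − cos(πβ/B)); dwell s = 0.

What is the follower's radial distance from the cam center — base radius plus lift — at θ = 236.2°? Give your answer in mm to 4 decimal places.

seg 1 [0°–43.9°] uniform, h=19: full span → s += 19 → s = 19.0000
seg 2 [43.9°–103.4°] dwell: s stays 19.0000
seg 3 [103.4°–126.3°] cycloidal, h=20: full span → s += 20 → s = 39.0000
seg 4 [126.3°–231.4°] dwell: s stays 39.0000
seg 5 [231.4°–279.7°] simple-harmonic, h=-11: θ=236.2° here. β=4.8, B=48.3. -11/2·(1 − cos(π·0.0994)) = -0.2659 → s = 38.7341
radial distance = base radius + s = 29 + 38.7341 = 67.7341

67.7341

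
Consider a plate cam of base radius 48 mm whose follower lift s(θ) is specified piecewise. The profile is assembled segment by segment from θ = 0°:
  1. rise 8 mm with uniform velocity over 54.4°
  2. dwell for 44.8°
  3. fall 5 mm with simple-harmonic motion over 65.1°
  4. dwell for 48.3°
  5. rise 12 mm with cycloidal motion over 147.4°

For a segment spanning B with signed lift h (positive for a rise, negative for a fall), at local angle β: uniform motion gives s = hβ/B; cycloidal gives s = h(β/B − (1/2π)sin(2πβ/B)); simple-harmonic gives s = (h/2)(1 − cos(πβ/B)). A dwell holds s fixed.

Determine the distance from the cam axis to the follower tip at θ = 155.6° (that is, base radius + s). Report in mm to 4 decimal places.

seg 1 [0°–54.4°] uniform, h=8: full span → s += 8 → s = 8.0000
seg 2 [54.4°–99.2°] dwell: s stays 8.0000
seg 3 [99.2°–164.3°] simple-harmonic, h=-5: θ=155.6° here. β=56.4, B=65.1. -5/2·(1 − cos(π·0.8664)) = -4.7829 → s = 3.2171
radial distance = base radius + s = 48 + 3.2171 = 51.2171

51.2171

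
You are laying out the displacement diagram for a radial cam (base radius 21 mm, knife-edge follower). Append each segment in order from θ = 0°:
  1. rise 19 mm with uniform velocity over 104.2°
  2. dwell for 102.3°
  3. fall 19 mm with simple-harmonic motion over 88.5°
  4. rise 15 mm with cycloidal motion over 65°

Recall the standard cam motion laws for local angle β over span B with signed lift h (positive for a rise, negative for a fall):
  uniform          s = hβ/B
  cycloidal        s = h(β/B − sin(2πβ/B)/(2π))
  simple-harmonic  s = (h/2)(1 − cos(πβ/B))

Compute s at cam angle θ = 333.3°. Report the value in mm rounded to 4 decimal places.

seg 1 [0°–104.2°] uniform, h=19: full span → s += 19 → s = 19.0000
seg 2 [104.2°–206.5°] dwell: s stays 19.0000
seg 3 [206.5°–295°] simple-harmonic, h=-19: full span → s += -19 → s = 0.0000
seg 4 [295°–360°] cycloidal, h=15: θ=333.3° here. β=38.3, B=65. 15·(0.5892 − sin(2π·0.5892)/(2π)) = 10.1079 → s = 10.1079

10.1079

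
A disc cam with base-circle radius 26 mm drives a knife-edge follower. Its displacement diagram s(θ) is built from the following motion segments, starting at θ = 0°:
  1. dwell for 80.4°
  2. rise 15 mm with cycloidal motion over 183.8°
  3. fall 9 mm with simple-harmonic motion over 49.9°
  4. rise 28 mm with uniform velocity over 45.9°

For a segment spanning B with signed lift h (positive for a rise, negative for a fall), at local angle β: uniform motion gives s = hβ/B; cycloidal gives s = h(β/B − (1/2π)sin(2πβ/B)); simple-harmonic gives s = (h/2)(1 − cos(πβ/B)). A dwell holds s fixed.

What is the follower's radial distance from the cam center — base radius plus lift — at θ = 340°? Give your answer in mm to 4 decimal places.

seg 1 [0°–80.4°] dwell: s stays 0.0000
seg 2 [80.4°–264.2°] cycloidal, h=15: full span → s += 15 → s = 15.0000
seg 3 [264.2°–314.1°] simple-harmonic, h=-9: full span → s += -9 → s = 6.0000
seg 4 [314.1°–360°] uniform, h=28: θ=340° here. β=25.9, B=45.9. 28·25.9/45.9 = 15.7996 → s = 21.7996
radial distance = base radius + s = 26 + 21.7996 = 47.7996

47.7996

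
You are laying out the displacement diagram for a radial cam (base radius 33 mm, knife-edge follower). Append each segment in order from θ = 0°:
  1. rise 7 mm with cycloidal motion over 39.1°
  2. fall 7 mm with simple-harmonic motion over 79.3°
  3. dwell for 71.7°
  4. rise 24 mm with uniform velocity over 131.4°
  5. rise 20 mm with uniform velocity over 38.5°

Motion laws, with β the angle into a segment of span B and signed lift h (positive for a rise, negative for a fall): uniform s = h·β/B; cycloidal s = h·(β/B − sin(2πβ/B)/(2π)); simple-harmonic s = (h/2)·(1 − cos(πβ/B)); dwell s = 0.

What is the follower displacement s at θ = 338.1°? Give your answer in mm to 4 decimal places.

seg 1 [0°–39.1°] cycloidal, h=7: full span → s += 7 → s = 7.0000
seg 2 [39.1°–118.4°] simple-harmonic, h=-7: full span → s += -7 → s = 0.0000
seg 3 [118.4°–190.1°] dwell: s stays 0.0000
seg 4 [190.1°–321.5°] uniform, h=24: full span → s += 24 → s = 24.0000
seg 5 [321.5°–360°] uniform, h=20: θ=338.1° here. β=16.6, B=38.5. 20·16.6/38.5 = 8.6234 → s = 32.6234

32.6234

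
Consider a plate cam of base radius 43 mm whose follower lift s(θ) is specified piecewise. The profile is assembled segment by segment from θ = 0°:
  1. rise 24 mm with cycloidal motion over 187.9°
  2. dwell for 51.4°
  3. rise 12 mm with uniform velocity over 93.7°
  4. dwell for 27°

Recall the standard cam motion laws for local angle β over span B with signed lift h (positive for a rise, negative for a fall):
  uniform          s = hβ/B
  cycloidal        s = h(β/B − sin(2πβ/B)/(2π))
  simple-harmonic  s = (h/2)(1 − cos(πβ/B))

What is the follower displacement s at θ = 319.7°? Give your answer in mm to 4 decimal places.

seg 1 [0°–187.9°] cycloidal, h=24: full span → s += 24 → s = 24.0000
seg 2 [187.9°–239.3°] dwell: s stays 24.0000
seg 3 [239.3°–333°] uniform, h=12: θ=319.7° here. β=80.4, B=93.7. 12·80.4/93.7 = 10.2967 → s = 34.2967

34.2967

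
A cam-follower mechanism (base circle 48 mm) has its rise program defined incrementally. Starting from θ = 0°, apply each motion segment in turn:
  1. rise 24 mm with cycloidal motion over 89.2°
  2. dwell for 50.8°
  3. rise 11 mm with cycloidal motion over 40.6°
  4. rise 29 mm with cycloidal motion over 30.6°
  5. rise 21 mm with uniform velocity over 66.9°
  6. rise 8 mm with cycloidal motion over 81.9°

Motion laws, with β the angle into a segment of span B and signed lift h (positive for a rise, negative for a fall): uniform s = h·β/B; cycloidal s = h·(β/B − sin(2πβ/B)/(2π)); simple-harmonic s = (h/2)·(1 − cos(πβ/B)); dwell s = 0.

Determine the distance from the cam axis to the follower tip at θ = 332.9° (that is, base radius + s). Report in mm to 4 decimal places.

seg 1 [0°–89.2°] cycloidal, h=24: full span → s += 24 → s = 24.0000
seg 2 [89.2°–140°] dwell: s stays 24.0000
seg 3 [140°–180.6°] cycloidal, h=11: full span → s += 11 → s = 35.0000
seg 4 [180.6°–211.2°] cycloidal, h=29: full span → s += 29 → s = 64.0000
seg 5 [211.2°–278.1°] uniform, h=21: full span → s += 21 → s = 85.0000
seg 6 [278.1°–360°] cycloidal, h=8: θ=332.9° here. β=54.8, B=81.9. 8·(0.6691 − sin(2π·0.6691)/(2π)) = 6.4652 → s = 91.4652
radial distance = base radius + s = 48 + 91.4652 = 139.4652

139.4652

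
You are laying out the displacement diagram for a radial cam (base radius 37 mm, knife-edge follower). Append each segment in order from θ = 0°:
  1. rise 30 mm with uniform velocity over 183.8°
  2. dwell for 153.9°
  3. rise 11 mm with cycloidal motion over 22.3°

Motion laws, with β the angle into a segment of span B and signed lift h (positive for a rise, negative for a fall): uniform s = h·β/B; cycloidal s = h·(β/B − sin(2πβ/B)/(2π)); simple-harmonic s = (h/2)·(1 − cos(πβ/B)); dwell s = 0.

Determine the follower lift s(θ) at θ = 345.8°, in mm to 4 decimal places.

seg 1 [0°–183.8°] uniform, h=30: full span → s += 30 → s = 30.0000
seg 2 [183.8°–337.7°] dwell: s stays 30.0000
seg 3 [337.7°–360°] cycloidal, h=11: θ=345.8° here. β=8.1, B=22.3. 11·(0.3632 − sin(2π·0.3632)/(2π)) = 2.6695 → s = 32.6695

32.6695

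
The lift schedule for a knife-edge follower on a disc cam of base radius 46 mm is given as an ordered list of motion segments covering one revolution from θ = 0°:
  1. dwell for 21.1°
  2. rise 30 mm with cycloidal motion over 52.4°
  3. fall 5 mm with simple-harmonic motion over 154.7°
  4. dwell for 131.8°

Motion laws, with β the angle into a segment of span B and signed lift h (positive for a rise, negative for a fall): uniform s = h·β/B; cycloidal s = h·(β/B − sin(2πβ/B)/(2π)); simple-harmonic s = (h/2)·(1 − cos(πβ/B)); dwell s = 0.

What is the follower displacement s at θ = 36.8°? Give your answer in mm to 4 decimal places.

seg 1 [0°–21.1°] dwell: s stays 0.0000
seg 2 [21.1°–73.5°] cycloidal, h=30: θ=36.8° here. β=15.7, B=52.4. 30·(0.2996 − sin(2π·0.2996)/(2π)) = 4.4441 → s = 4.4441

4.4441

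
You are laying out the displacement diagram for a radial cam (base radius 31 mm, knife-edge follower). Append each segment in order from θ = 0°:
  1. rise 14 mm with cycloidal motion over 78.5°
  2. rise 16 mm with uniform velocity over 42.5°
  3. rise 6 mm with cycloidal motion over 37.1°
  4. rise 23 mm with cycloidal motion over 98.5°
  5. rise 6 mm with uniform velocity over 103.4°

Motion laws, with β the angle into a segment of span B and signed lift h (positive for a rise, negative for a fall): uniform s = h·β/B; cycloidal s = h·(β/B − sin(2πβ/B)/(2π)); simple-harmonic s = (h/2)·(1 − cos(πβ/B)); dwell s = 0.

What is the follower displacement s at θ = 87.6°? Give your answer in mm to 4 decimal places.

seg 1 [0°–78.5°] cycloidal, h=14: full span → s += 14 → s = 14.0000
seg 2 [78.5°–121°] uniform, h=16: θ=87.6° here. β=9.1, B=42.5. 16·9.1/42.5 = 3.4259 → s = 17.4259

17.4259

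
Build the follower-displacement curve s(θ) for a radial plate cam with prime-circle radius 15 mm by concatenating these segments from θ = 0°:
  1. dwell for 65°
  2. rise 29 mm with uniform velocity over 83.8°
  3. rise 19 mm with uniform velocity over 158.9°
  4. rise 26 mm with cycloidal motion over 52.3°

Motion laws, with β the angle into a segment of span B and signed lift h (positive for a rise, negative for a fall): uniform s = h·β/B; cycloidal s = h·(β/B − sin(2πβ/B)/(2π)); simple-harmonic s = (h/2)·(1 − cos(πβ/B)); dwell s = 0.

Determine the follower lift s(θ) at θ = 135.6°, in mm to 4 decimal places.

seg 1 [0°–65°] dwell: s stays 0.0000
seg 2 [65°–148.8°] uniform, h=29: θ=135.6° here. β=70.6, B=83.8. 29·70.6/83.8 = 24.4320 → s = 24.4320

24.4320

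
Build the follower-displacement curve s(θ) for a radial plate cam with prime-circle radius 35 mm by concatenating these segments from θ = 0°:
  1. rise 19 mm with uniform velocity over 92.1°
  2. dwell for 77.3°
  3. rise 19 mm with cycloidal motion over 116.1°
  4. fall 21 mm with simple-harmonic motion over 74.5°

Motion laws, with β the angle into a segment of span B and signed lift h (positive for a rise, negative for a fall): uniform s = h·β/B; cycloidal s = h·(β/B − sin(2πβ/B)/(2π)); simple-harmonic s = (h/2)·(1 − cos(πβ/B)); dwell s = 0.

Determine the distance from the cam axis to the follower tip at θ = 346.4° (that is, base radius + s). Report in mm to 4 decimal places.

seg 1 [0°–92.1°] uniform, h=19: full span → s += 19 → s = 19.0000
seg 2 [92.1°–169.4°] dwell: s stays 19.0000
seg 3 [169.4°–285.5°] cycloidal, h=19: full span → s += 19 → s = 38.0000
seg 4 [285.5°–360°] simple-harmonic, h=-21: θ=346.4° here. β=60.9, B=74.5. -21/2·(1 − cos(π·0.8174)) = -19.3201 → s = 18.6799
radial distance = base radius + s = 35 + 18.6799 = 53.6799

53.6799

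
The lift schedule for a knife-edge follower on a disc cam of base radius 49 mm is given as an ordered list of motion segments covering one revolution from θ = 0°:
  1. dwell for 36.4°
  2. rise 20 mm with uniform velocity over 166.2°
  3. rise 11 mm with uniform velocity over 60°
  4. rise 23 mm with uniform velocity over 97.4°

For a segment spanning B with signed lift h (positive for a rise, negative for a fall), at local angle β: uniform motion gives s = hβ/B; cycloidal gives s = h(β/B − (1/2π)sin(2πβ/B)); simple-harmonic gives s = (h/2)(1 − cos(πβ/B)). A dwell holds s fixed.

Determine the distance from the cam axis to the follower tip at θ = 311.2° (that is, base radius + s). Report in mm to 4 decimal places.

seg 1 [0°–36.4°] dwell: s stays 0.0000
seg 2 [36.4°–202.6°] uniform, h=20: full span → s += 20 → s = 20.0000
seg 3 [202.6°–262.6°] uniform, h=11: full span → s += 11 → s = 31.0000
seg 4 [262.6°–360°] uniform, h=23: θ=311.2° here. β=48.6, B=97.4. 23·48.6/97.4 = 11.4764 → s = 42.4764
radial distance = base radius + s = 49 + 42.4764 = 91.4764

91.4764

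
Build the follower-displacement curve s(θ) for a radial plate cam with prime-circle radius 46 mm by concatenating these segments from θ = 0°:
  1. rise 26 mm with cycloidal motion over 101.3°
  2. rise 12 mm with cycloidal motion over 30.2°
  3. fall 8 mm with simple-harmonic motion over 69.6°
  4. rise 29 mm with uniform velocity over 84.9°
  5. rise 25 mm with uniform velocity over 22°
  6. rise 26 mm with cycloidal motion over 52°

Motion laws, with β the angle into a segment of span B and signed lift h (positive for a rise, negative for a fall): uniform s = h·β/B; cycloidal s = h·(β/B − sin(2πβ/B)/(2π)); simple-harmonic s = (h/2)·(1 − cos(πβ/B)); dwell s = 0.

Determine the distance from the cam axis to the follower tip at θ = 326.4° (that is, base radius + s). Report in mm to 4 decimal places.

seg 1 [0°–101.3°] cycloidal, h=26: full span → s += 26 → s = 26.0000
seg 2 [101.3°–131.5°] cycloidal, h=12: full span → s += 12 → s = 38.0000
seg 3 [131.5°–201.1°] simple-harmonic, h=-8: full span → s += -8 → s = 30.0000
seg 4 [201.1°–286°] uniform, h=29: full span → s += 29 → s = 59.0000
seg 5 [286°–308°] uniform, h=25: full span → s += 25 → s = 84.0000
seg 6 [308°–360°] cycloidal, h=26: θ=326.4° here. β=18.4, B=52. 26·(0.3538 − sin(2π·0.3538)/(2π)) = 5.9120 → s = 89.9120
radial distance = base radius + s = 46 + 89.9120 = 135.9120

135.9120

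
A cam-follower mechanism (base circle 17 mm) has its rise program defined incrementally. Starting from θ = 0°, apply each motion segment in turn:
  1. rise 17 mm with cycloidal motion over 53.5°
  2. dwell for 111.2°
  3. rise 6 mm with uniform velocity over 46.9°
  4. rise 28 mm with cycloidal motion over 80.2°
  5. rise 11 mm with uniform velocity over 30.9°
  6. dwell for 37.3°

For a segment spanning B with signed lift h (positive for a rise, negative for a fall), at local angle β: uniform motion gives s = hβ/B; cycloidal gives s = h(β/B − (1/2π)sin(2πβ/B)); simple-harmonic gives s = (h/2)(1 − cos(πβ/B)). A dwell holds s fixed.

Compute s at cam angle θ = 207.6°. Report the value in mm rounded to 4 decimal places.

seg 1 [0°–53.5°] cycloidal, h=17: full span → s += 17 → s = 17.0000
seg 2 [53.5°–164.7°] dwell: s stays 17.0000
seg 3 [164.7°–211.6°] uniform, h=6: θ=207.6° here. β=42.9, B=46.9. 6·42.9/46.9 = 5.4883 → s = 22.4883

22.4883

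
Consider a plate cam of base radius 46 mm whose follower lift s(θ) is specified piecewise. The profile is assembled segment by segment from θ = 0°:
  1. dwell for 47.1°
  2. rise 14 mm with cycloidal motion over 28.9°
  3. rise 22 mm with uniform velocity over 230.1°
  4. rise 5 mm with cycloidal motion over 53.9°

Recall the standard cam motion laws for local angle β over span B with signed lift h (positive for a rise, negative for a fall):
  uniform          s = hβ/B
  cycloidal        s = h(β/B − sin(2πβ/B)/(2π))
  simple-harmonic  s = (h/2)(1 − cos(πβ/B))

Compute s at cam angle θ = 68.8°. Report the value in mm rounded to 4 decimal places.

seg 1 [0°–47.1°] dwell: s stays 0.0000
seg 2 [47.1°–76°] cycloidal, h=14: θ=68.8° here. β=21.7, B=28.9. 14·(0.7509 − sin(2π·0.7509)/(2π)) = 12.7402 → s = 12.7402

12.7402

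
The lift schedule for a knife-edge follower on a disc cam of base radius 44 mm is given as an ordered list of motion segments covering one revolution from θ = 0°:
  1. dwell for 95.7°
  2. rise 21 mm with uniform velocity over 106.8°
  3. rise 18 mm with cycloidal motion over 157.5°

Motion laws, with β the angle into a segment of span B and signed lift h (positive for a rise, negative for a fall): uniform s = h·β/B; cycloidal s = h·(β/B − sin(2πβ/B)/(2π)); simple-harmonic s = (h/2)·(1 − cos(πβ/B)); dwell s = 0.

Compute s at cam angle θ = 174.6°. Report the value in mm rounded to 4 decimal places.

seg 1 [0°–95.7°] dwell: s stays 0.0000
seg 2 [95.7°–202.5°] uniform, h=21: θ=174.6° here. β=78.9, B=106.8. 21·78.9/106.8 = 15.5140 → s = 15.5140

15.5140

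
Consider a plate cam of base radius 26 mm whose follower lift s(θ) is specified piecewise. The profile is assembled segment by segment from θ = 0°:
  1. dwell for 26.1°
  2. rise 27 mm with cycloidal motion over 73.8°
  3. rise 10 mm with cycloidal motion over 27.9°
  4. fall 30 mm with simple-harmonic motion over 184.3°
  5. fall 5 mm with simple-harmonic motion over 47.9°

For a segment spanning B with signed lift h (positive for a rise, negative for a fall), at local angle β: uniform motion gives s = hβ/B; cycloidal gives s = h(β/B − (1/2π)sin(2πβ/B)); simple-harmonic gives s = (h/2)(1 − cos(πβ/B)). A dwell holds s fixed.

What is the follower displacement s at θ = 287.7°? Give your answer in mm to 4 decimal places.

seg 1 [0°–26.1°] dwell: s stays 0.0000
seg 2 [26.1°–99.9°] cycloidal, h=27: full span → s += 27 → s = 27.0000
seg 3 [99.9°–127.8°] cycloidal, h=10: full span → s += 10 → s = 37.0000
seg 4 [127.8°–312.1°] simple-harmonic, h=-30: θ=287.7° here. β=159.9, B=184.3. -30/2·(1 − cos(π·0.8676)) = -28.7211 → s = 8.2789

8.2789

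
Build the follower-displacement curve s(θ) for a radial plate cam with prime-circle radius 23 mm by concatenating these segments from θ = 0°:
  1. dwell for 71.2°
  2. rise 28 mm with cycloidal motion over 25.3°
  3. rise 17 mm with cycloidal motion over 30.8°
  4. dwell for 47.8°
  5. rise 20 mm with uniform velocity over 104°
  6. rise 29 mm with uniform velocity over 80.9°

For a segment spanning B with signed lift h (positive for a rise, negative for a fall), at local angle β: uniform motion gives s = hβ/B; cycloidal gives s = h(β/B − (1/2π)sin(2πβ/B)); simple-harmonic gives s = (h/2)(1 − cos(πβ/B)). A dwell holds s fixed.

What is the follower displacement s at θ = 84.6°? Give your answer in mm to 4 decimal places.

seg 1 [0°–71.2°] dwell: s stays 0.0000
seg 2 [71.2°–96.5°] cycloidal, h=28: θ=84.6° here. β=13.4, B=25.3. 28·(0.5296 − sin(2π·0.5296)/(2π)) = 15.6553 → s = 15.6553

15.6553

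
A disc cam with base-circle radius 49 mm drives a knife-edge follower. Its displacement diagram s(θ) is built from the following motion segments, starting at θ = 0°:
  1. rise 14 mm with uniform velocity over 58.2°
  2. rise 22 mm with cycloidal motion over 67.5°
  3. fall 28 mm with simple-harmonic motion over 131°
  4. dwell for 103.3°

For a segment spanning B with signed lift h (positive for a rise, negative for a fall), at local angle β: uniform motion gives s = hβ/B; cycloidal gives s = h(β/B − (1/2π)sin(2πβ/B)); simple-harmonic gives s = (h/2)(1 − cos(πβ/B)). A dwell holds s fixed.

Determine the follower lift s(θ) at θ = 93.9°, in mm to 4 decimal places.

seg 1 [0°–58.2°] uniform, h=14: full span → s += 14 → s = 14.0000
seg 2 [58.2°–125.7°] cycloidal, h=22: θ=93.9° here. β=35.7, B=67.5. 22·(0.5289 − sin(2π·0.5289)/(2π)) = 12.2676 → s = 26.2676

26.2676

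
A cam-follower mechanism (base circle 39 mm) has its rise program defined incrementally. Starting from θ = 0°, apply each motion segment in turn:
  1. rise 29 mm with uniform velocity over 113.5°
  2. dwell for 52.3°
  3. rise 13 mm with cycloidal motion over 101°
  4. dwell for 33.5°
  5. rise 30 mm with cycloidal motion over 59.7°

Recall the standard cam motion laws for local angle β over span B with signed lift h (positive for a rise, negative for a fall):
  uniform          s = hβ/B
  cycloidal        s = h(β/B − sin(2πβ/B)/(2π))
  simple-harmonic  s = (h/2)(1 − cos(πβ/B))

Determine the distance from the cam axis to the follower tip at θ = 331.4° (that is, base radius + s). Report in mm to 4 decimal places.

seg 1 [0°–113.5°] uniform, h=29: full span → s += 29 → s = 29.0000
seg 2 [113.5°–165.8°] dwell: s stays 29.0000
seg 3 [165.8°–266.8°] cycloidal, h=13: full span → s += 13 → s = 42.0000
seg 4 [266.8°–300.3°] dwell: s stays 42.0000
seg 5 [300.3°–360°] cycloidal, h=30: θ=331.4° here. β=31.1, B=59.7. 30·(0.5209 − sin(2π·0.5209)/(2π)) = 16.2545 → s = 58.2545
radial distance = base radius + s = 39 + 58.2545 = 97.2545

97.2545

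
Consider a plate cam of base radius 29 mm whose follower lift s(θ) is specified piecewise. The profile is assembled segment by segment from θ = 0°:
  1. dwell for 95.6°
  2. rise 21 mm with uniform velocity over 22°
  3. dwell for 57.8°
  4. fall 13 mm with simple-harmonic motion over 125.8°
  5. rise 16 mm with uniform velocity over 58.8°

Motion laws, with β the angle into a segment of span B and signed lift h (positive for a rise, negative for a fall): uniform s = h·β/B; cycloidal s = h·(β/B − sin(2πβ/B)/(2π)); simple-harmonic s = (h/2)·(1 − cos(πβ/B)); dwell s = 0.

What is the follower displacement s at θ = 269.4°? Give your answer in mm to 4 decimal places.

seg 1 [0°–95.6°] dwell: s stays 0.0000
seg 2 [95.6°–117.6°] uniform, h=21: full span → s += 21 → s = 21.0000
seg 3 [117.6°–175.4°] dwell: s stays 21.0000
seg 4 [175.4°–301.2°] simple-harmonic, h=-13: θ=269.4° here. β=94, B=125.8. -13/2·(1 − cos(π·0.7472)) = -11.0558 → s = 9.9442

9.9442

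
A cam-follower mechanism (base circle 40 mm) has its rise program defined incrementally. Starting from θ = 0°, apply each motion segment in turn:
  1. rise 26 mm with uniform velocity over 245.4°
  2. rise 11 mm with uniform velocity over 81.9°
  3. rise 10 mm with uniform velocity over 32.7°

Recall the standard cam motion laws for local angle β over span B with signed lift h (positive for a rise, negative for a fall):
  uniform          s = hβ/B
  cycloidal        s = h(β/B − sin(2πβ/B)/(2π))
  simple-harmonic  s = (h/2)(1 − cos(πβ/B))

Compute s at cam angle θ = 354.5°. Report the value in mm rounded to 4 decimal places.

seg 1 [0°–245.4°] uniform, h=26: full span → s += 26 → s = 26.0000
seg 2 [245.4°–327.3°] uniform, h=11: full span → s += 11 → s = 37.0000
seg 3 [327.3°–360°] uniform, h=10: θ=354.5° here. β=27.2, B=32.7. 10·27.2/32.7 = 8.3180 → s = 45.3180

45.3180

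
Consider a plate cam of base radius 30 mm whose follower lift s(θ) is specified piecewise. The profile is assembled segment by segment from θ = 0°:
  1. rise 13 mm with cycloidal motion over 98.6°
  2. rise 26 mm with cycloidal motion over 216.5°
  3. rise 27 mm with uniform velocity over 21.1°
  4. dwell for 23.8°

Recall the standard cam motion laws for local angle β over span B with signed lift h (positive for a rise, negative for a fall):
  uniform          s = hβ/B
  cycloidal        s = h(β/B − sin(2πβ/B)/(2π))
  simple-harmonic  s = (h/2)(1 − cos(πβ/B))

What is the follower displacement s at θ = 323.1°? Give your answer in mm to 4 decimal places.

seg 1 [0°–98.6°] cycloidal, h=13: full span → s += 13 → s = 13.0000
seg 2 [98.6°–315.1°] cycloidal, h=26: full span → s += 26 → s = 39.0000
seg 3 [315.1°–336.2°] uniform, h=27: θ=323.1° here. β=8, B=21.1. 27·8/21.1 = 10.2370 → s = 49.2370

49.2370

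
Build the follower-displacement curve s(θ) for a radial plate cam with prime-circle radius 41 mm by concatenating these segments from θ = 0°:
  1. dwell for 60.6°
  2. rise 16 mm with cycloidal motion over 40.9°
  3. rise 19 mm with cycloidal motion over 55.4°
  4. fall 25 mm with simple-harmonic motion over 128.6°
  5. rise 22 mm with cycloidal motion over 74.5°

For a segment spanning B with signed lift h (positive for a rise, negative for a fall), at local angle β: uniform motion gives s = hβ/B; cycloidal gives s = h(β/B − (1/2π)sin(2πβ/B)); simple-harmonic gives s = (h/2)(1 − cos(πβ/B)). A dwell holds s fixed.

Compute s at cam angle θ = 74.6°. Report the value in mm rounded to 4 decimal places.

seg 1 [0°–60.6°] dwell: s stays 0.0000
seg 2 [60.6°–101.5°] cycloidal, h=16: θ=74.6° here. β=14, B=40.9. 16·(0.3423 − sin(2π·0.3423)/(2π)) = 3.3466 → s = 3.3466

3.3466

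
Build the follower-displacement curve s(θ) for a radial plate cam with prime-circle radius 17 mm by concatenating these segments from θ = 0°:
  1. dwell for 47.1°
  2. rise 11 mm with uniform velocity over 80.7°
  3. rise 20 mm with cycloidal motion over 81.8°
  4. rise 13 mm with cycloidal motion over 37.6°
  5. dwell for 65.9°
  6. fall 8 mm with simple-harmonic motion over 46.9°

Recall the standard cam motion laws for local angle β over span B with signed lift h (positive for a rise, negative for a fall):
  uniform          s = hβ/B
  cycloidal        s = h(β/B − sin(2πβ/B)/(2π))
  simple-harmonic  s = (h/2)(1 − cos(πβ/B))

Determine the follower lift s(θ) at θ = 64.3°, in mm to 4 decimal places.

seg 1 [0°–47.1°] dwell: s stays 0.0000
seg 2 [47.1°–127.8°] uniform, h=11: θ=64.3° here. β=17.2, B=80.7. 11·17.2/80.7 = 2.3445 → s = 2.3445

2.3445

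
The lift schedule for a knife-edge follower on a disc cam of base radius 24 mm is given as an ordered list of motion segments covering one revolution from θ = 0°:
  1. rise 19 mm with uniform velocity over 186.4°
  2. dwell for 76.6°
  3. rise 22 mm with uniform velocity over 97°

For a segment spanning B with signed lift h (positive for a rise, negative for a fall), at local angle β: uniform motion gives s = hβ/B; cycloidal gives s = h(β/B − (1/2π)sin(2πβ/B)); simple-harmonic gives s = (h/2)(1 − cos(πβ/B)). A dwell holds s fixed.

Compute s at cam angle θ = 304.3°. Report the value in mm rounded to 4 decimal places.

seg 1 [0°–186.4°] uniform, h=19: full span → s += 19 → s = 19.0000
seg 2 [186.4°–263°] dwell: s stays 19.0000
seg 3 [263°–360°] uniform, h=22: θ=304.3° here. β=41.3, B=97. 22·41.3/97 = 9.3670 → s = 28.3670

28.3670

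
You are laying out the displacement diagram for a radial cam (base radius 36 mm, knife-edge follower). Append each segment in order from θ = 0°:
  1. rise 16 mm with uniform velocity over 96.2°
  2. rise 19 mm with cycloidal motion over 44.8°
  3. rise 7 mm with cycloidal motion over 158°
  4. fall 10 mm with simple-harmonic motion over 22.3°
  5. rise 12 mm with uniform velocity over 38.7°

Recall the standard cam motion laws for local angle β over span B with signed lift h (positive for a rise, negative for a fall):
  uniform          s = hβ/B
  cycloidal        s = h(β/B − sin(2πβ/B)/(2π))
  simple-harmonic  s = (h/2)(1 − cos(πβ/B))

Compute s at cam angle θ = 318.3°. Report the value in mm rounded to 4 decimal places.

seg 1 [0°–96.2°] uniform, h=16: full span → s += 16 → s = 16.0000
seg 2 [96.2°–141°] cycloidal, h=19: full span → s += 19 → s = 35.0000
seg 3 [141°–299°] cycloidal, h=7: full span → s += 7 → s = 42.0000
seg 4 [299°–321.3°] simple-harmonic, h=-10: θ=318.3° here. β=19.3, B=22.3. -10/2·(1 − cos(π·0.8655)) = -9.5601 → s = 32.4399

32.4399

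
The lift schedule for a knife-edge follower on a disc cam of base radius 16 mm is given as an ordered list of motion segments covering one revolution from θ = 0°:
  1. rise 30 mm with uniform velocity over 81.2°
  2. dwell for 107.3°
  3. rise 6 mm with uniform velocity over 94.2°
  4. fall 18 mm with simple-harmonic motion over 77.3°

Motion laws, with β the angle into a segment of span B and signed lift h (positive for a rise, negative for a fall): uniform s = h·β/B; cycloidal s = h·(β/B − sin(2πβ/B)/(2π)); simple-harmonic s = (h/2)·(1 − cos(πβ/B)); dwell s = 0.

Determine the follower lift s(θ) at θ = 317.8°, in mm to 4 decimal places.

seg 1 [0°–81.2°] uniform, h=30: full span → s += 30 → s = 30.0000
seg 2 [81.2°–188.5°] dwell: s stays 30.0000
seg 3 [188.5°–282.7°] uniform, h=6: full span → s += 6 → s = 36.0000
seg 4 [282.7°–360°] simple-harmonic, h=-18: θ=317.8° here. β=35.1, B=77.3. -18/2·(1 − cos(π·0.4541)) = -7.7060 → s = 28.2940

28.2940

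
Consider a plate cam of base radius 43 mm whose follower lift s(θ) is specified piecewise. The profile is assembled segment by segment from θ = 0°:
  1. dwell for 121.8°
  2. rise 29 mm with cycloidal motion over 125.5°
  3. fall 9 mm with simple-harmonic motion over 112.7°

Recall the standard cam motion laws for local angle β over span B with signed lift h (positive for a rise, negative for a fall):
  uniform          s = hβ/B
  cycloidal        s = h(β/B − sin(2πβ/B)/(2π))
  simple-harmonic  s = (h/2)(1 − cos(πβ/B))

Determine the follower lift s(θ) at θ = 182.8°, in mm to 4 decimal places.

seg 1 [0°–121.8°] dwell: s stays 0.0000
seg 2 [121.8°–247.3°] cycloidal, h=29: θ=182.8° here. β=61, B=125.5. 29·(0.4861 − sin(2π·0.4861)/(2π)) = 13.6918 → s = 13.6918

13.6918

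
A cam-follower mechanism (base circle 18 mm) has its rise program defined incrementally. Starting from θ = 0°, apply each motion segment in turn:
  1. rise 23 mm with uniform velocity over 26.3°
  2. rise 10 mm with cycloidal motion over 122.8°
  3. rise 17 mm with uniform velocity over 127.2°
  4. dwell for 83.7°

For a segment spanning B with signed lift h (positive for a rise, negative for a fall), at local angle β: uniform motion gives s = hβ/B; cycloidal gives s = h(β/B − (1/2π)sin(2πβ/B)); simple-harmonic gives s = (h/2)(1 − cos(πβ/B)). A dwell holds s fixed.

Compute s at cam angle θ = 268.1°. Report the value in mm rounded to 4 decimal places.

seg 1 [0°–26.3°] uniform, h=23: full span → s += 23 → s = 23.0000
seg 2 [26.3°–149.1°] cycloidal, h=10: full span → s += 10 → s = 33.0000
seg 3 [149.1°–276.3°] uniform, h=17: θ=268.1° here. β=119, B=127.2. 17·119/127.2 = 15.9041 → s = 48.9041

48.9041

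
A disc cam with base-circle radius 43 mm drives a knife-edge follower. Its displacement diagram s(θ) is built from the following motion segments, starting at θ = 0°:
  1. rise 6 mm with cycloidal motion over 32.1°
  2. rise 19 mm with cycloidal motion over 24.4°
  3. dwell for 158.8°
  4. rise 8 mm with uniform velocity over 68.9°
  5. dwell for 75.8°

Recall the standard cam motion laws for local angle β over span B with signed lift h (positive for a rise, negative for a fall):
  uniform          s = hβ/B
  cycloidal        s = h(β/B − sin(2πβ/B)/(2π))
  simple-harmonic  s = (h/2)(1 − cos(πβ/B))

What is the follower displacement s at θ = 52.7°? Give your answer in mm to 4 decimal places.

seg 1 [0°–32.1°] cycloidal, h=6: full span → s += 6 → s = 6.0000
seg 2 [32.1°–56.5°] cycloidal, h=19: θ=52.7° here. β=20.6, B=24.4. 19·(0.8443 − sin(2π·0.8443)/(2π)) = 18.5499 → s = 24.5499

24.5499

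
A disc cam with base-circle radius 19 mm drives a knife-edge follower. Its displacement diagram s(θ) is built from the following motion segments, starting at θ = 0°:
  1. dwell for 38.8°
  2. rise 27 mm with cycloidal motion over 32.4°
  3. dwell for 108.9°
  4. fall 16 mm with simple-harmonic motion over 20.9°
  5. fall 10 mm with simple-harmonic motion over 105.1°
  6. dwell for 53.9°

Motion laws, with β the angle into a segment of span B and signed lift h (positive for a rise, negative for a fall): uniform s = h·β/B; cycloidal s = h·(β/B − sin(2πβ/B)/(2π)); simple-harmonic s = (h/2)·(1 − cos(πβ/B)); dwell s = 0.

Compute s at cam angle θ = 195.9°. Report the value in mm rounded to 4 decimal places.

seg 1 [0°–38.8°] dwell: s stays 0.0000
seg 2 [38.8°–71.2°] cycloidal, h=27: full span → s += 27 → s = 27.0000
seg 3 [71.2°–180.1°] dwell: s stays 27.0000
seg 4 [180.1°–201°] simple-harmonic, h=-16: θ=195.9° here. β=15.8, B=20.9. -16/2·(1 − cos(π·0.7560)) = -13.7621 → s = 13.2379

13.2379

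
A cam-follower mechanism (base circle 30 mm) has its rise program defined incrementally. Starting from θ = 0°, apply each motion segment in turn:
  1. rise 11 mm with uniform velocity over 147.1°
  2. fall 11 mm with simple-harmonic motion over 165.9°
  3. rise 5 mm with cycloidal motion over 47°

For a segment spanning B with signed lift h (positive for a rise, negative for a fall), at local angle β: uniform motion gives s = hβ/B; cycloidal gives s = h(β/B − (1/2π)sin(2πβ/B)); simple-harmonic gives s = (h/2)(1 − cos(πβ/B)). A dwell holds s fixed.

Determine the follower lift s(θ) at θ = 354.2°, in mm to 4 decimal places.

seg 1 [0°–147.1°] uniform, h=11: full span → s += 11 → s = 11.0000
seg 2 [147.1°–313°] simple-harmonic, h=-11: full span → s += -11 → s = 0.0000
seg 3 [313°–360°] cycloidal, h=5: θ=354.2° here. β=41.2, B=47. 5·(0.8766 − sin(2π·0.8766)/(2π)) = 4.9400 → s = 4.9400

4.9400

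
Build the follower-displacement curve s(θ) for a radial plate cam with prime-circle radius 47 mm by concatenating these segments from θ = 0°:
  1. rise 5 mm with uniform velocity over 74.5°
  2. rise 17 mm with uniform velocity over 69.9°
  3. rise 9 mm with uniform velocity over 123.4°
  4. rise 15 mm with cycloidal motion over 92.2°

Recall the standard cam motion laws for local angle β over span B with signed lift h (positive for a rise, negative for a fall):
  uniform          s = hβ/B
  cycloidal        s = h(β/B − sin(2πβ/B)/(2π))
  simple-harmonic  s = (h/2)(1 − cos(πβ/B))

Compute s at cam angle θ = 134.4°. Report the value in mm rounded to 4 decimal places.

seg 1 [0°–74.5°] uniform, h=5: full span → s += 5 → s = 5.0000
seg 2 [74.5°–144.4°] uniform, h=17: θ=134.4° here. β=59.9, B=69.9. 17·59.9/69.9 = 14.5680 → s = 19.5680

19.5680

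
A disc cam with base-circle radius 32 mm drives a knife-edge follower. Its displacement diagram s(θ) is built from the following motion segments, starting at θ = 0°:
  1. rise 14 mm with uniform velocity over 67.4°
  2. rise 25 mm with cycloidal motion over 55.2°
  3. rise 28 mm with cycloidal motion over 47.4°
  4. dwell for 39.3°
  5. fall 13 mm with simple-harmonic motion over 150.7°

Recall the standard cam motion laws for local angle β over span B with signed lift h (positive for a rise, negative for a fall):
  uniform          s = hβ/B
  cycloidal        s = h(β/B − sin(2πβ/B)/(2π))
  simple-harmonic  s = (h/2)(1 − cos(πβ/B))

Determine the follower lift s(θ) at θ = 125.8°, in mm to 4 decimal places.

seg 1 [0°–67.4°] uniform, h=14: full span → s += 14 → s = 14.0000
seg 2 [67.4°–122.6°] cycloidal, h=25: full span → s += 25 → s = 39.0000
seg 3 [122.6°–170°] cycloidal, h=28: θ=125.8° here. β=3.2, B=47.4. 28·(0.0675 − sin(2π·0.0675)/(2π)) = 0.0562 → s = 39.0562

39.0562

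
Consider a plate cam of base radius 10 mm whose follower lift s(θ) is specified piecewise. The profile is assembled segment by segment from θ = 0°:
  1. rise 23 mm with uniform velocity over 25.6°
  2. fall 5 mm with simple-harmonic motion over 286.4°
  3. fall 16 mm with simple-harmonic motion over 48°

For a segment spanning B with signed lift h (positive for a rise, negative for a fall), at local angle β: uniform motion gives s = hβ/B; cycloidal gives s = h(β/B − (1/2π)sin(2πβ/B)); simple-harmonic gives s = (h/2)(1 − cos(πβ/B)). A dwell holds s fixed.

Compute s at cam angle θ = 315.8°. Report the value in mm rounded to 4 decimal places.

seg 1 [0°–25.6°] uniform, h=23: full span → s += 23 → s = 23.0000
seg 2 [25.6°–312°] simple-harmonic, h=-5: full span → s += -5 → s = 18.0000
seg 3 [312°–360°] simple-harmonic, h=-16: θ=315.8° here. β=3.8, B=48. -16/2·(1 − cos(π·0.0792)) = -0.2462 → s = 17.7538

17.7538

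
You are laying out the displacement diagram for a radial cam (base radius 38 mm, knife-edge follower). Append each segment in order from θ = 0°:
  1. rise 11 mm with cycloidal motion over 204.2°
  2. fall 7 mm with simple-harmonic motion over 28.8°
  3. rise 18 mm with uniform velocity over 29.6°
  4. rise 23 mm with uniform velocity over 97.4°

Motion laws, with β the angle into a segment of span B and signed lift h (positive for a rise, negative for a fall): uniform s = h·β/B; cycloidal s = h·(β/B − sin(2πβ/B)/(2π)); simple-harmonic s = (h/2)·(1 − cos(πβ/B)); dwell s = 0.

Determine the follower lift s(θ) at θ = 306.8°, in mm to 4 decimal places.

seg 1 [0°–204.2°] cycloidal, h=11: full span → s += 11 → s = 11.0000
seg 2 [204.2°–233°] simple-harmonic, h=-7: full span → s += -7 → s = 4.0000
seg 3 [233°–262.6°] uniform, h=18: full span → s += 18 → s = 22.0000
seg 4 [262.6°–360°] uniform, h=23: θ=306.8° here. β=44.2, B=97.4. 23·44.2/97.4 = 10.4374 → s = 32.4374

32.4374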